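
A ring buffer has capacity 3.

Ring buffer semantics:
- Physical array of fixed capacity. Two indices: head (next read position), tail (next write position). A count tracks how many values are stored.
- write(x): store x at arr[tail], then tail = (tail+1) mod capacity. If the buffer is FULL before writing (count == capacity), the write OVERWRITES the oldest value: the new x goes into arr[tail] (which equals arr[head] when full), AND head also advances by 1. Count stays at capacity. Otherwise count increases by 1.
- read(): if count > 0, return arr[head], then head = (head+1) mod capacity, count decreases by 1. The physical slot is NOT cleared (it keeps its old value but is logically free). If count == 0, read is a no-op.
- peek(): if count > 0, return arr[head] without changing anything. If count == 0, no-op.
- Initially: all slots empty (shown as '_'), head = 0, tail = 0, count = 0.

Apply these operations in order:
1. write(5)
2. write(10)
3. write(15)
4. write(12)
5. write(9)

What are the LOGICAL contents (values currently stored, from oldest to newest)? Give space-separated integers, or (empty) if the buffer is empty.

Answer: 15 12 9

Derivation:
After op 1 (write(5)): arr=[5 _ _] head=0 tail=1 count=1
After op 2 (write(10)): arr=[5 10 _] head=0 tail=2 count=2
After op 3 (write(15)): arr=[5 10 15] head=0 tail=0 count=3
After op 4 (write(12)): arr=[12 10 15] head=1 tail=1 count=3
After op 5 (write(9)): arr=[12 9 15] head=2 tail=2 count=3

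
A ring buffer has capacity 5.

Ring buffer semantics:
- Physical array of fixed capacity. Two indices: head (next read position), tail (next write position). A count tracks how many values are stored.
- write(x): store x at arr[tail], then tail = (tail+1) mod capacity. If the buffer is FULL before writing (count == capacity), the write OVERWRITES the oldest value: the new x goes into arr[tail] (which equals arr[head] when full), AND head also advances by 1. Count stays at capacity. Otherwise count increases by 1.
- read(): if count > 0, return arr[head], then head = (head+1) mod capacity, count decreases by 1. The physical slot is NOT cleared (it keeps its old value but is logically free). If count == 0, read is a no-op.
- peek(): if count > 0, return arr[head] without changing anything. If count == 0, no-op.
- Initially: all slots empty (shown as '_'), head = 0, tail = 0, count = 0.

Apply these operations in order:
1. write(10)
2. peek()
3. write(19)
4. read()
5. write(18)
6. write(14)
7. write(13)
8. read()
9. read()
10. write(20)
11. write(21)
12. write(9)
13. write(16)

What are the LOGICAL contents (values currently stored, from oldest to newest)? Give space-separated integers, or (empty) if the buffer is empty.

After op 1 (write(10)): arr=[10 _ _ _ _] head=0 tail=1 count=1
After op 2 (peek()): arr=[10 _ _ _ _] head=0 tail=1 count=1
After op 3 (write(19)): arr=[10 19 _ _ _] head=0 tail=2 count=2
After op 4 (read()): arr=[10 19 _ _ _] head=1 tail=2 count=1
After op 5 (write(18)): arr=[10 19 18 _ _] head=1 tail=3 count=2
After op 6 (write(14)): arr=[10 19 18 14 _] head=1 tail=4 count=3
After op 7 (write(13)): arr=[10 19 18 14 13] head=1 tail=0 count=4
After op 8 (read()): arr=[10 19 18 14 13] head=2 tail=0 count=3
After op 9 (read()): arr=[10 19 18 14 13] head=3 tail=0 count=2
After op 10 (write(20)): arr=[20 19 18 14 13] head=3 tail=1 count=3
After op 11 (write(21)): arr=[20 21 18 14 13] head=3 tail=2 count=4
After op 12 (write(9)): arr=[20 21 9 14 13] head=3 tail=3 count=5
After op 13 (write(16)): arr=[20 21 9 16 13] head=4 tail=4 count=5

Answer: 13 20 21 9 16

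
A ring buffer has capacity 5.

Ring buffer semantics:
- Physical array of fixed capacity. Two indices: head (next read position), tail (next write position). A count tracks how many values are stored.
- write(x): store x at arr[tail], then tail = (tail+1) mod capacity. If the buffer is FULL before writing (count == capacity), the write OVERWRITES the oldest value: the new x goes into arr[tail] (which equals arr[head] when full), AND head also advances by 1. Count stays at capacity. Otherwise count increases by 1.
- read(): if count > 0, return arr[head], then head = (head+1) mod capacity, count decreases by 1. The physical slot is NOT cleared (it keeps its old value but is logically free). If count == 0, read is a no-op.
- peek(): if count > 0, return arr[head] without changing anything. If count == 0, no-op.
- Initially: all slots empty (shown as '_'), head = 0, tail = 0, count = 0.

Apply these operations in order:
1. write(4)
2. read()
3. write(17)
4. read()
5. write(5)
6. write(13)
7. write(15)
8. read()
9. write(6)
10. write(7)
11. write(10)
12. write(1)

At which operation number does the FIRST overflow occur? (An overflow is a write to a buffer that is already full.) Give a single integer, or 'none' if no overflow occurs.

After op 1 (write(4)): arr=[4 _ _ _ _] head=0 tail=1 count=1
After op 2 (read()): arr=[4 _ _ _ _] head=1 tail=1 count=0
After op 3 (write(17)): arr=[4 17 _ _ _] head=1 tail=2 count=1
After op 4 (read()): arr=[4 17 _ _ _] head=2 tail=2 count=0
After op 5 (write(5)): arr=[4 17 5 _ _] head=2 tail=3 count=1
After op 6 (write(13)): arr=[4 17 5 13 _] head=2 tail=4 count=2
After op 7 (write(15)): arr=[4 17 5 13 15] head=2 tail=0 count=3
After op 8 (read()): arr=[4 17 5 13 15] head=3 tail=0 count=2
After op 9 (write(6)): arr=[6 17 5 13 15] head=3 tail=1 count=3
After op 10 (write(7)): arr=[6 7 5 13 15] head=3 tail=2 count=4
After op 11 (write(10)): arr=[6 7 10 13 15] head=3 tail=3 count=5
After op 12 (write(1)): arr=[6 7 10 1 15] head=4 tail=4 count=5

Answer: 12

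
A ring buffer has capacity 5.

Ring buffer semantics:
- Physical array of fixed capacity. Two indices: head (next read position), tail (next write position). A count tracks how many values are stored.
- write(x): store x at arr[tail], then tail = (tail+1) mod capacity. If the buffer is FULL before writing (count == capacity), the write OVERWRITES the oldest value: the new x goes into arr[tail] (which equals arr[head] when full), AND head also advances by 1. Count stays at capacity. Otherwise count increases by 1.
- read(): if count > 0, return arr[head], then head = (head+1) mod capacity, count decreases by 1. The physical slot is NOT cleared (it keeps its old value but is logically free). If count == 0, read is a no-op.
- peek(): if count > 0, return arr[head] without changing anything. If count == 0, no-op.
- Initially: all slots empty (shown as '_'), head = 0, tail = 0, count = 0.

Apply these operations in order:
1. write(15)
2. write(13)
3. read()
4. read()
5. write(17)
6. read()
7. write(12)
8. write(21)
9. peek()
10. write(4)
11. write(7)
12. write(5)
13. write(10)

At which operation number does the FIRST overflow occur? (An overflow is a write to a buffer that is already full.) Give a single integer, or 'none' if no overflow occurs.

Answer: 13

Derivation:
After op 1 (write(15)): arr=[15 _ _ _ _] head=0 tail=1 count=1
After op 2 (write(13)): arr=[15 13 _ _ _] head=0 tail=2 count=2
After op 3 (read()): arr=[15 13 _ _ _] head=1 tail=2 count=1
After op 4 (read()): arr=[15 13 _ _ _] head=2 tail=2 count=0
After op 5 (write(17)): arr=[15 13 17 _ _] head=2 tail=3 count=1
After op 6 (read()): arr=[15 13 17 _ _] head=3 tail=3 count=0
After op 7 (write(12)): arr=[15 13 17 12 _] head=3 tail=4 count=1
After op 8 (write(21)): arr=[15 13 17 12 21] head=3 tail=0 count=2
After op 9 (peek()): arr=[15 13 17 12 21] head=3 tail=0 count=2
After op 10 (write(4)): arr=[4 13 17 12 21] head=3 tail=1 count=3
After op 11 (write(7)): arr=[4 7 17 12 21] head=3 tail=2 count=4
After op 12 (write(5)): arr=[4 7 5 12 21] head=3 tail=3 count=5
After op 13 (write(10)): arr=[4 7 5 10 21] head=4 tail=4 count=5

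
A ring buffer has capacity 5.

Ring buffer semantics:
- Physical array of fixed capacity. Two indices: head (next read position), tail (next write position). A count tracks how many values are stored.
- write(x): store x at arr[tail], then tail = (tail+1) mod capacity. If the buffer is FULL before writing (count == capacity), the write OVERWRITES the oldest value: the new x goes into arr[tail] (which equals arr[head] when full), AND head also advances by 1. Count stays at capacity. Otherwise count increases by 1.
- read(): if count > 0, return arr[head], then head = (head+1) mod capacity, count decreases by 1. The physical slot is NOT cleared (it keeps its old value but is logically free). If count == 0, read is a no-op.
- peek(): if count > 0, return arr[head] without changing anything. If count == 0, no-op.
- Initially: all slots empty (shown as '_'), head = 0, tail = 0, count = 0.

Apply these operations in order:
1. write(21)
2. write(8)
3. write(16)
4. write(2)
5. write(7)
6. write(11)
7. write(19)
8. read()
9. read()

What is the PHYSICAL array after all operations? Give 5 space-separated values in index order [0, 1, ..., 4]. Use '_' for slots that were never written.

Answer: 11 19 16 2 7

Derivation:
After op 1 (write(21)): arr=[21 _ _ _ _] head=0 tail=1 count=1
After op 2 (write(8)): arr=[21 8 _ _ _] head=0 tail=2 count=2
After op 3 (write(16)): arr=[21 8 16 _ _] head=0 tail=3 count=3
After op 4 (write(2)): arr=[21 8 16 2 _] head=0 tail=4 count=4
After op 5 (write(7)): arr=[21 8 16 2 7] head=0 tail=0 count=5
After op 6 (write(11)): arr=[11 8 16 2 7] head=1 tail=1 count=5
After op 7 (write(19)): arr=[11 19 16 2 7] head=2 tail=2 count=5
After op 8 (read()): arr=[11 19 16 2 7] head=3 tail=2 count=4
After op 9 (read()): arr=[11 19 16 2 7] head=4 tail=2 count=3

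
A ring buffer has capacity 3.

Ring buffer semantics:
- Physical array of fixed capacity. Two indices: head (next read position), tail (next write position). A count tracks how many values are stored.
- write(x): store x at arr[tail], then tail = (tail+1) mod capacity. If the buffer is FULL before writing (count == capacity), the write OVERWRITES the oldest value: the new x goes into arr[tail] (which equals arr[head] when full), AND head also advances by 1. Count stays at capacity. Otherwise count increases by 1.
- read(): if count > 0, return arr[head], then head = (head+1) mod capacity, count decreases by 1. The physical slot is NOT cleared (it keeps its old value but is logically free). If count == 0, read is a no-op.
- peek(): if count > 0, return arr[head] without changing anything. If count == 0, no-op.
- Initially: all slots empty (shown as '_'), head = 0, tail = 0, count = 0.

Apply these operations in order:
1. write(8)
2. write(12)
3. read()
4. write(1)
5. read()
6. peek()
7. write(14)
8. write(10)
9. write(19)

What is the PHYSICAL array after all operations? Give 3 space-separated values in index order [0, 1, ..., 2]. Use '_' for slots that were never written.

After op 1 (write(8)): arr=[8 _ _] head=0 tail=1 count=1
After op 2 (write(12)): arr=[8 12 _] head=0 tail=2 count=2
After op 3 (read()): arr=[8 12 _] head=1 tail=2 count=1
After op 4 (write(1)): arr=[8 12 1] head=1 tail=0 count=2
After op 5 (read()): arr=[8 12 1] head=2 tail=0 count=1
After op 6 (peek()): arr=[8 12 1] head=2 tail=0 count=1
After op 7 (write(14)): arr=[14 12 1] head=2 tail=1 count=2
After op 8 (write(10)): arr=[14 10 1] head=2 tail=2 count=3
After op 9 (write(19)): arr=[14 10 19] head=0 tail=0 count=3

Answer: 14 10 19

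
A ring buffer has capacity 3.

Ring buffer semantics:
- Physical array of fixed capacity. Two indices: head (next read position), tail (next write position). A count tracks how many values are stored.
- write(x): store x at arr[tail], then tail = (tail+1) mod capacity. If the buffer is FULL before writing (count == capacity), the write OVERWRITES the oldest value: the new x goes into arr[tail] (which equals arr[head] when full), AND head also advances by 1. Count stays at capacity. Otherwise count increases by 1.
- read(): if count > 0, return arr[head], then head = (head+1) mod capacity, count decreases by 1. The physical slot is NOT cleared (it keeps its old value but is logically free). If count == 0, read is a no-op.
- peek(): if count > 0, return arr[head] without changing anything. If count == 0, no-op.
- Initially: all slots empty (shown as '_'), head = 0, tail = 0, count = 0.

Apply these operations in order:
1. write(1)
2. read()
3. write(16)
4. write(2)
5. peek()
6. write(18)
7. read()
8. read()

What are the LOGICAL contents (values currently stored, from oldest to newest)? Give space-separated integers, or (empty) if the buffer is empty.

After op 1 (write(1)): arr=[1 _ _] head=0 tail=1 count=1
After op 2 (read()): arr=[1 _ _] head=1 tail=1 count=0
After op 3 (write(16)): arr=[1 16 _] head=1 tail=2 count=1
After op 4 (write(2)): arr=[1 16 2] head=1 tail=0 count=2
After op 5 (peek()): arr=[1 16 2] head=1 tail=0 count=2
After op 6 (write(18)): arr=[18 16 2] head=1 tail=1 count=3
After op 7 (read()): arr=[18 16 2] head=2 tail=1 count=2
After op 8 (read()): arr=[18 16 2] head=0 tail=1 count=1

Answer: 18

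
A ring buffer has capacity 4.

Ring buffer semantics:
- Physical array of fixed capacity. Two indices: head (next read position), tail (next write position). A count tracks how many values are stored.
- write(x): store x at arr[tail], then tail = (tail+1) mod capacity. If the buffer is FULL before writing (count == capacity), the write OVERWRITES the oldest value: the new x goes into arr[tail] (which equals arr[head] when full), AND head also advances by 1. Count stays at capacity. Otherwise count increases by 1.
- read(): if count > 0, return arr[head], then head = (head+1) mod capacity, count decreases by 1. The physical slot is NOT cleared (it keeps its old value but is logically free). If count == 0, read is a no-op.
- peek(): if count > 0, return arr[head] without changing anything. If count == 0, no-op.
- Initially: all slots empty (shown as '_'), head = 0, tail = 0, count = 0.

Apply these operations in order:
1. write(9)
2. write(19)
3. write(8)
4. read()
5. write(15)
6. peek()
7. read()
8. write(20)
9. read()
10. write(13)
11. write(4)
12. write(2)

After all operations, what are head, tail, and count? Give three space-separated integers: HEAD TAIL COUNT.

After op 1 (write(9)): arr=[9 _ _ _] head=0 tail=1 count=1
After op 2 (write(19)): arr=[9 19 _ _] head=0 tail=2 count=2
After op 3 (write(8)): arr=[9 19 8 _] head=0 tail=3 count=3
After op 4 (read()): arr=[9 19 8 _] head=1 tail=3 count=2
After op 5 (write(15)): arr=[9 19 8 15] head=1 tail=0 count=3
After op 6 (peek()): arr=[9 19 8 15] head=1 tail=0 count=3
After op 7 (read()): arr=[9 19 8 15] head=2 tail=0 count=2
After op 8 (write(20)): arr=[20 19 8 15] head=2 tail=1 count=3
After op 9 (read()): arr=[20 19 8 15] head=3 tail=1 count=2
After op 10 (write(13)): arr=[20 13 8 15] head=3 tail=2 count=3
After op 11 (write(4)): arr=[20 13 4 15] head=3 tail=3 count=4
After op 12 (write(2)): arr=[20 13 4 2] head=0 tail=0 count=4

Answer: 0 0 4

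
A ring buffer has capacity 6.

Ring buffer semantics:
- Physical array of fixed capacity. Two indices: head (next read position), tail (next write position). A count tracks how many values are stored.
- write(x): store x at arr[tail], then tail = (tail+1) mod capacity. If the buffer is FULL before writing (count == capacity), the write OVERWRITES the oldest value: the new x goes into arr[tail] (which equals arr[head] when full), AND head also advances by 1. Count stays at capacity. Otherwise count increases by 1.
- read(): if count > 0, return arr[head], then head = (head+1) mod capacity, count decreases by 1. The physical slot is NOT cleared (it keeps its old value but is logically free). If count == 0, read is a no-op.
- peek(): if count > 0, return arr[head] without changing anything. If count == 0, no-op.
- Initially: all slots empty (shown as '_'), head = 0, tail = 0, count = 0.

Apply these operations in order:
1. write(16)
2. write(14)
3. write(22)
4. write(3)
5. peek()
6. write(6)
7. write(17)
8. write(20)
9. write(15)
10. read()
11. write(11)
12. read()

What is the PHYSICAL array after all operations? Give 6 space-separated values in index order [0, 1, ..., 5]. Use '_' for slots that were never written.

After op 1 (write(16)): arr=[16 _ _ _ _ _] head=0 tail=1 count=1
After op 2 (write(14)): arr=[16 14 _ _ _ _] head=0 tail=2 count=2
After op 3 (write(22)): arr=[16 14 22 _ _ _] head=0 tail=3 count=3
After op 4 (write(3)): arr=[16 14 22 3 _ _] head=0 tail=4 count=4
After op 5 (peek()): arr=[16 14 22 3 _ _] head=0 tail=4 count=4
After op 6 (write(6)): arr=[16 14 22 3 6 _] head=0 tail=5 count=5
After op 7 (write(17)): arr=[16 14 22 3 6 17] head=0 tail=0 count=6
After op 8 (write(20)): arr=[20 14 22 3 6 17] head=1 tail=1 count=6
After op 9 (write(15)): arr=[20 15 22 3 6 17] head=2 tail=2 count=6
After op 10 (read()): arr=[20 15 22 3 6 17] head=3 tail=2 count=5
After op 11 (write(11)): arr=[20 15 11 3 6 17] head=3 tail=3 count=6
After op 12 (read()): arr=[20 15 11 3 6 17] head=4 tail=3 count=5

Answer: 20 15 11 3 6 17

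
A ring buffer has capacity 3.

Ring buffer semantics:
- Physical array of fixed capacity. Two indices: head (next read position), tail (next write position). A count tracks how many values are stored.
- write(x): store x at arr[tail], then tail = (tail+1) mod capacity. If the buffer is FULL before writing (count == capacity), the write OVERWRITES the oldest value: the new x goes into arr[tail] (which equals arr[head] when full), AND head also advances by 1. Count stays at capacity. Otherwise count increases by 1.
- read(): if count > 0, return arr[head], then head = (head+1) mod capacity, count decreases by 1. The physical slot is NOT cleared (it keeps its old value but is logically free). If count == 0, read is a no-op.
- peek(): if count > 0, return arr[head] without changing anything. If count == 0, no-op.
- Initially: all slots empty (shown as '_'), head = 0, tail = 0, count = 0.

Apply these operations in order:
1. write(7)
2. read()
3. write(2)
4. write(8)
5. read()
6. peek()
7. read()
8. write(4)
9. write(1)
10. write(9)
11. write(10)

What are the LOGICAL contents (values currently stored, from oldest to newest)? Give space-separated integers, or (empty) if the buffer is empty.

After op 1 (write(7)): arr=[7 _ _] head=0 tail=1 count=1
After op 2 (read()): arr=[7 _ _] head=1 tail=1 count=0
After op 3 (write(2)): arr=[7 2 _] head=1 tail=2 count=1
After op 4 (write(8)): arr=[7 2 8] head=1 tail=0 count=2
After op 5 (read()): arr=[7 2 8] head=2 tail=0 count=1
After op 6 (peek()): arr=[7 2 8] head=2 tail=0 count=1
After op 7 (read()): arr=[7 2 8] head=0 tail=0 count=0
After op 8 (write(4)): arr=[4 2 8] head=0 tail=1 count=1
After op 9 (write(1)): arr=[4 1 8] head=0 tail=2 count=2
After op 10 (write(9)): arr=[4 1 9] head=0 tail=0 count=3
After op 11 (write(10)): arr=[10 1 9] head=1 tail=1 count=3

Answer: 1 9 10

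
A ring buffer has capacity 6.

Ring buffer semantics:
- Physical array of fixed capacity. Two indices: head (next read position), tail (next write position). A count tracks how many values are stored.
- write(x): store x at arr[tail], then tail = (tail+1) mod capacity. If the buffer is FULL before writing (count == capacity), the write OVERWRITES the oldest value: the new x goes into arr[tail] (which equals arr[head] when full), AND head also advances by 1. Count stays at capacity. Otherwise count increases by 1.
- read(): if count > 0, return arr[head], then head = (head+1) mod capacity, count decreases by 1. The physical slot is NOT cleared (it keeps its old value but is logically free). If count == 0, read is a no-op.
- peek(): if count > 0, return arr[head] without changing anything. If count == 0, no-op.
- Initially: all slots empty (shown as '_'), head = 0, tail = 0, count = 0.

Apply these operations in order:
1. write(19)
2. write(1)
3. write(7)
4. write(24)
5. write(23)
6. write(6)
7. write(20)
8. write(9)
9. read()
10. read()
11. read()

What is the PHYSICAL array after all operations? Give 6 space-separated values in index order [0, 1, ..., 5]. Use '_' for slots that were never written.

After op 1 (write(19)): arr=[19 _ _ _ _ _] head=0 tail=1 count=1
After op 2 (write(1)): arr=[19 1 _ _ _ _] head=0 tail=2 count=2
After op 3 (write(7)): arr=[19 1 7 _ _ _] head=0 tail=3 count=3
After op 4 (write(24)): arr=[19 1 7 24 _ _] head=0 tail=4 count=4
After op 5 (write(23)): arr=[19 1 7 24 23 _] head=0 tail=5 count=5
After op 6 (write(6)): arr=[19 1 7 24 23 6] head=0 tail=0 count=6
After op 7 (write(20)): arr=[20 1 7 24 23 6] head=1 tail=1 count=6
After op 8 (write(9)): arr=[20 9 7 24 23 6] head=2 tail=2 count=6
After op 9 (read()): arr=[20 9 7 24 23 6] head=3 tail=2 count=5
After op 10 (read()): arr=[20 9 7 24 23 6] head=4 tail=2 count=4
After op 11 (read()): arr=[20 9 7 24 23 6] head=5 tail=2 count=3

Answer: 20 9 7 24 23 6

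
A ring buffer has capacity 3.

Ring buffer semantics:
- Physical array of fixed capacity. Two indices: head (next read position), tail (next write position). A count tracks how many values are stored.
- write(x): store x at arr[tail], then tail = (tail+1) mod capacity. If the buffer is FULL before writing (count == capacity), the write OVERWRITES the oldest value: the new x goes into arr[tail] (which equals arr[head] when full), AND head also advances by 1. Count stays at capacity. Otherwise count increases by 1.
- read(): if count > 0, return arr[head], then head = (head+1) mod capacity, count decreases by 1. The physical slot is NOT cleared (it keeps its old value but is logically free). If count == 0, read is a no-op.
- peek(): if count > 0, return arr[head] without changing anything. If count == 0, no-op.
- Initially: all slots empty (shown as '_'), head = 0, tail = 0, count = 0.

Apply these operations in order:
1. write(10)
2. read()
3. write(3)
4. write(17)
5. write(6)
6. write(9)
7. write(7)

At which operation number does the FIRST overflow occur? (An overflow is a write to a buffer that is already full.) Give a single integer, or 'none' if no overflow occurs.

After op 1 (write(10)): arr=[10 _ _] head=0 tail=1 count=1
After op 2 (read()): arr=[10 _ _] head=1 tail=1 count=0
After op 3 (write(3)): arr=[10 3 _] head=1 tail=2 count=1
After op 4 (write(17)): arr=[10 3 17] head=1 tail=0 count=2
After op 5 (write(6)): arr=[6 3 17] head=1 tail=1 count=3
After op 6 (write(9)): arr=[6 9 17] head=2 tail=2 count=3
After op 7 (write(7)): arr=[6 9 7] head=0 tail=0 count=3

Answer: 6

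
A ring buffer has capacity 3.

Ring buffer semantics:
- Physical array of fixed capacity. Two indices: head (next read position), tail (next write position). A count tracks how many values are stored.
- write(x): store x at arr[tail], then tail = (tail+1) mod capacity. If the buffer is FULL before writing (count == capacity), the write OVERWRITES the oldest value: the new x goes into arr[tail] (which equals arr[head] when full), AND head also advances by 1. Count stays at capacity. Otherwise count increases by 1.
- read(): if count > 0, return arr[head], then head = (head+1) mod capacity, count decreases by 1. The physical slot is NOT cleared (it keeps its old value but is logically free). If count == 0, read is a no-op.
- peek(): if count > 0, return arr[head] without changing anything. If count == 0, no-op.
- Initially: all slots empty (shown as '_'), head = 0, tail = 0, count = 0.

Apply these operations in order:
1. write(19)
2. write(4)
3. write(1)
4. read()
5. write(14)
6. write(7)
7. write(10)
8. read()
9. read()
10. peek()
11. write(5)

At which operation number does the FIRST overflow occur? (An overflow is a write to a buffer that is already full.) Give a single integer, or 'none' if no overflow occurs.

After op 1 (write(19)): arr=[19 _ _] head=0 tail=1 count=1
After op 2 (write(4)): arr=[19 4 _] head=0 tail=2 count=2
After op 3 (write(1)): arr=[19 4 1] head=0 tail=0 count=3
After op 4 (read()): arr=[19 4 1] head=1 tail=0 count=2
After op 5 (write(14)): arr=[14 4 1] head=1 tail=1 count=3
After op 6 (write(7)): arr=[14 7 1] head=2 tail=2 count=3
After op 7 (write(10)): arr=[14 7 10] head=0 tail=0 count=3
After op 8 (read()): arr=[14 7 10] head=1 tail=0 count=2
After op 9 (read()): arr=[14 7 10] head=2 tail=0 count=1
After op 10 (peek()): arr=[14 7 10] head=2 tail=0 count=1
After op 11 (write(5)): arr=[5 7 10] head=2 tail=1 count=2

Answer: 6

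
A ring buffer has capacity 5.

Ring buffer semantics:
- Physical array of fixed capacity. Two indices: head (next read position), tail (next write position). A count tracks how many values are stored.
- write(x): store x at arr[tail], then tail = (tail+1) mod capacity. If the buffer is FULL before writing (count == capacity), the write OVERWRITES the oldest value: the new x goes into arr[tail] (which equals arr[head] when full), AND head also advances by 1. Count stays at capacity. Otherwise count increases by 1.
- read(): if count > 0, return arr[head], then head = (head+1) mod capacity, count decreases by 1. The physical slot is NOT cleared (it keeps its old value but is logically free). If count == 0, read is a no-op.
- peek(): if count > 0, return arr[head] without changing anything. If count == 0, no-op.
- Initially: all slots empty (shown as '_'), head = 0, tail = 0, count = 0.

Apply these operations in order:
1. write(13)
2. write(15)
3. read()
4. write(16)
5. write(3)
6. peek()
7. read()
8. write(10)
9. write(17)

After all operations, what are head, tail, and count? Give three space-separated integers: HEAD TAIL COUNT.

After op 1 (write(13)): arr=[13 _ _ _ _] head=0 tail=1 count=1
After op 2 (write(15)): arr=[13 15 _ _ _] head=0 tail=2 count=2
After op 3 (read()): arr=[13 15 _ _ _] head=1 tail=2 count=1
After op 4 (write(16)): arr=[13 15 16 _ _] head=1 tail=3 count=2
After op 5 (write(3)): arr=[13 15 16 3 _] head=1 tail=4 count=3
After op 6 (peek()): arr=[13 15 16 3 _] head=1 tail=4 count=3
After op 7 (read()): arr=[13 15 16 3 _] head=2 tail=4 count=2
After op 8 (write(10)): arr=[13 15 16 3 10] head=2 tail=0 count=3
After op 9 (write(17)): arr=[17 15 16 3 10] head=2 tail=1 count=4

Answer: 2 1 4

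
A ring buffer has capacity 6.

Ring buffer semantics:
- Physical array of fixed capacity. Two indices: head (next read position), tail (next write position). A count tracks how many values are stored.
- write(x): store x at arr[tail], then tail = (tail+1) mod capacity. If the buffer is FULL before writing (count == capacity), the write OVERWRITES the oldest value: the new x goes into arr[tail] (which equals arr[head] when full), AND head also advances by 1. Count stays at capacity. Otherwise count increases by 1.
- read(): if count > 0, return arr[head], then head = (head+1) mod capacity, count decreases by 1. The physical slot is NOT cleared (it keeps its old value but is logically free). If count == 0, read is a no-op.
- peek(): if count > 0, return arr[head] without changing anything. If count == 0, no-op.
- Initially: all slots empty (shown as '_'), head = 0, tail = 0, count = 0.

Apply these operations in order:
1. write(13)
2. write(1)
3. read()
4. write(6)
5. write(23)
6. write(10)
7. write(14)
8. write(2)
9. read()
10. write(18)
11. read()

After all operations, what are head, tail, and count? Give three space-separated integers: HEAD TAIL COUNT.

After op 1 (write(13)): arr=[13 _ _ _ _ _] head=0 tail=1 count=1
After op 2 (write(1)): arr=[13 1 _ _ _ _] head=0 tail=2 count=2
After op 3 (read()): arr=[13 1 _ _ _ _] head=1 tail=2 count=1
After op 4 (write(6)): arr=[13 1 6 _ _ _] head=1 tail=3 count=2
After op 5 (write(23)): arr=[13 1 6 23 _ _] head=1 tail=4 count=3
After op 6 (write(10)): arr=[13 1 6 23 10 _] head=1 tail=5 count=4
After op 7 (write(14)): arr=[13 1 6 23 10 14] head=1 tail=0 count=5
After op 8 (write(2)): arr=[2 1 6 23 10 14] head=1 tail=1 count=6
After op 9 (read()): arr=[2 1 6 23 10 14] head=2 tail=1 count=5
After op 10 (write(18)): arr=[2 18 6 23 10 14] head=2 tail=2 count=6
After op 11 (read()): arr=[2 18 6 23 10 14] head=3 tail=2 count=5

Answer: 3 2 5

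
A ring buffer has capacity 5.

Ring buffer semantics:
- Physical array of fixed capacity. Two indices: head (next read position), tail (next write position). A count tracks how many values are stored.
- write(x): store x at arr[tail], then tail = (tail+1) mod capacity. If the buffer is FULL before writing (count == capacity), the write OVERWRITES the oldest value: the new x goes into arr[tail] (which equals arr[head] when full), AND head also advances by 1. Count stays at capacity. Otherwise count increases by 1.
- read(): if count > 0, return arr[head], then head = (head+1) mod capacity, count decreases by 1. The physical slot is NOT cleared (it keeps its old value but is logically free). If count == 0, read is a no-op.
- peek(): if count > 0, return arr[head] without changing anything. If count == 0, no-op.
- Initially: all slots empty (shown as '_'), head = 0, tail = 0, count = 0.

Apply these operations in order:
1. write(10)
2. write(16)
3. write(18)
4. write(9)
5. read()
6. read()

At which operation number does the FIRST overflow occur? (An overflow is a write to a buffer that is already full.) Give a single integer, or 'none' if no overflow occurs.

After op 1 (write(10)): arr=[10 _ _ _ _] head=0 tail=1 count=1
After op 2 (write(16)): arr=[10 16 _ _ _] head=0 tail=2 count=2
After op 3 (write(18)): arr=[10 16 18 _ _] head=0 tail=3 count=3
After op 4 (write(9)): arr=[10 16 18 9 _] head=0 tail=4 count=4
After op 5 (read()): arr=[10 16 18 9 _] head=1 tail=4 count=3
After op 6 (read()): arr=[10 16 18 9 _] head=2 tail=4 count=2

Answer: none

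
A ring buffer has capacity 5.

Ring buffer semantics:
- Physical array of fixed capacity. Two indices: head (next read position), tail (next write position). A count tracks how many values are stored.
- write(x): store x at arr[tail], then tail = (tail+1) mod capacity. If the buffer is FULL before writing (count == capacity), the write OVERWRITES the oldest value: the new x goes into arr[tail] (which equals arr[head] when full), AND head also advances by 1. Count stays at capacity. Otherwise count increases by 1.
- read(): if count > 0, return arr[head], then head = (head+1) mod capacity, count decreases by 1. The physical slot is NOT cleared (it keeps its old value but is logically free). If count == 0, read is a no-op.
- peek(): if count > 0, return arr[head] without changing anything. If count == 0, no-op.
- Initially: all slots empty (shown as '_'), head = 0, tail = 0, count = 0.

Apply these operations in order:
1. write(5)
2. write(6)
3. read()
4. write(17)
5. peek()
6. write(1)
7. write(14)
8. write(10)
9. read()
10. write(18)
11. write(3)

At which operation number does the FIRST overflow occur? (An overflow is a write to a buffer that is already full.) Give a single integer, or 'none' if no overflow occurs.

After op 1 (write(5)): arr=[5 _ _ _ _] head=0 tail=1 count=1
After op 2 (write(6)): arr=[5 6 _ _ _] head=0 tail=2 count=2
After op 3 (read()): arr=[5 6 _ _ _] head=1 tail=2 count=1
After op 4 (write(17)): arr=[5 6 17 _ _] head=1 tail=3 count=2
After op 5 (peek()): arr=[5 6 17 _ _] head=1 tail=3 count=2
After op 6 (write(1)): arr=[5 6 17 1 _] head=1 tail=4 count=3
After op 7 (write(14)): arr=[5 6 17 1 14] head=1 tail=0 count=4
After op 8 (write(10)): arr=[10 6 17 1 14] head=1 tail=1 count=5
After op 9 (read()): arr=[10 6 17 1 14] head=2 tail=1 count=4
After op 10 (write(18)): arr=[10 18 17 1 14] head=2 tail=2 count=5
After op 11 (write(3)): arr=[10 18 3 1 14] head=3 tail=3 count=5

Answer: 11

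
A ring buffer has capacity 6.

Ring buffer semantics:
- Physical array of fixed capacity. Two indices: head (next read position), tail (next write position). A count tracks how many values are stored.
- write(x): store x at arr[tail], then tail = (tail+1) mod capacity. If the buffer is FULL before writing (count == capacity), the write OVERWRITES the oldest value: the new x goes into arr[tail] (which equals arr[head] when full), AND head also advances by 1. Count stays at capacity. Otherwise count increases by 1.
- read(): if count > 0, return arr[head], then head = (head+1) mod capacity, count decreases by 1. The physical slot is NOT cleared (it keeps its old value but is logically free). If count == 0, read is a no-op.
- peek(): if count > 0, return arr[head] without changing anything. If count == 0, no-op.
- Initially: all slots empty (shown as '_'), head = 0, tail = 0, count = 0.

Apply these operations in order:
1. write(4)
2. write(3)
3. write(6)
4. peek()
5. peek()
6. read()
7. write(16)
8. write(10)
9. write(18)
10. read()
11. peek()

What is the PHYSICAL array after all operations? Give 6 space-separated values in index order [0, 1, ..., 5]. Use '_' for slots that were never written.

Answer: 4 3 6 16 10 18

Derivation:
After op 1 (write(4)): arr=[4 _ _ _ _ _] head=0 tail=1 count=1
After op 2 (write(3)): arr=[4 3 _ _ _ _] head=0 tail=2 count=2
After op 3 (write(6)): arr=[4 3 6 _ _ _] head=0 tail=3 count=3
After op 4 (peek()): arr=[4 3 6 _ _ _] head=0 tail=3 count=3
After op 5 (peek()): arr=[4 3 6 _ _ _] head=0 tail=3 count=3
After op 6 (read()): arr=[4 3 6 _ _ _] head=1 tail=3 count=2
After op 7 (write(16)): arr=[4 3 6 16 _ _] head=1 tail=4 count=3
After op 8 (write(10)): arr=[4 3 6 16 10 _] head=1 tail=5 count=4
After op 9 (write(18)): arr=[4 3 6 16 10 18] head=1 tail=0 count=5
After op 10 (read()): arr=[4 3 6 16 10 18] head=2 tail=0 count=4
After op 11 (peek()): arr=[4 3 6 16 10 18] head=2 tail=0 count=4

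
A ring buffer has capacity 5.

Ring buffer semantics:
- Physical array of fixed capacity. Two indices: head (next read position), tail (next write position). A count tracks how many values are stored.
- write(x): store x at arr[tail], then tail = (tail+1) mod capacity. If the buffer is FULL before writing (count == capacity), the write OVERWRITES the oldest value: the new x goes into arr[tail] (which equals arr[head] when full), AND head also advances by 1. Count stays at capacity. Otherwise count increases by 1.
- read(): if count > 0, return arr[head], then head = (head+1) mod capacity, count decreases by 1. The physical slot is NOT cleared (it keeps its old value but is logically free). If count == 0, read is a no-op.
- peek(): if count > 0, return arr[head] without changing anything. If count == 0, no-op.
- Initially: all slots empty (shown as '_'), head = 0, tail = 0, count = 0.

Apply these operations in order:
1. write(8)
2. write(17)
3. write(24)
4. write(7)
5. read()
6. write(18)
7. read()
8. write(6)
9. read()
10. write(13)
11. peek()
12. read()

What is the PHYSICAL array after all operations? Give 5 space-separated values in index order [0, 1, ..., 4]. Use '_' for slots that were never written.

Answer: 6 13 24 7 18

Derivation:
After op 1 (write(8)): arr=[8 _ _ _ _] head=0 tail=1 count=1
After op 2 (write(17)): arr=[8 17 _ _ _] head=0 tail=2 count=2
After op 3 (write(24)): arr=[8 17 24 _ _] head=0 tail=3 count=3
After op 4 (write(7)): arr=[8 17 24 7 _] head=0 tail=4 count=4
After op 5 (read()): arr=[8 17 24 7 _] head=1 tail=4 count=3
After op 6 (write(18)): arr=[8 17 24 7 18] head=1 tail=0 count=4
After op 7 (read()): arr=[8 17 24 7 18] head=2 tail=0 count=3
After op 8 (write(6)): arr=[6 17 24 7 18] head=2 tail=1 count=4
After op 9 (read()): arr=[6 17 24 7 18] head=3 tail=1 count=3
After op 10 (write(13)): arr=[6 13 24 7 18] head=3 tail=2 count=4
After op 11 (peek()): arr=[6 13 24 7 18] head=3 tail=2 count=4
After op 12 (read()): arr=[6 13 24 7 18] head=4 tail=2 count=3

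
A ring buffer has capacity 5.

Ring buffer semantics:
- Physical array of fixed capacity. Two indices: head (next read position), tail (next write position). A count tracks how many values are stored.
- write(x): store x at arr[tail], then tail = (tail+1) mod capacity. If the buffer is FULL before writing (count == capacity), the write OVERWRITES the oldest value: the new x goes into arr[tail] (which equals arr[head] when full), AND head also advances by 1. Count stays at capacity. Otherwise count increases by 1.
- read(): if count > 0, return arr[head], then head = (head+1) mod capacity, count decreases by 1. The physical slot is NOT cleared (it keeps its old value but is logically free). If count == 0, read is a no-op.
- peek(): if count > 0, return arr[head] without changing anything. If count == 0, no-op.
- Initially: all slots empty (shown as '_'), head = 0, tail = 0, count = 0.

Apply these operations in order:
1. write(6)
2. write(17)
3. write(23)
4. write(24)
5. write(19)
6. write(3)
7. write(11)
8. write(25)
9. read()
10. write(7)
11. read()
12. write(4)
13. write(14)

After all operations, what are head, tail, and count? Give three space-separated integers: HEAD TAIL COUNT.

After op 1 (write(6)): arr=[6 _ _ _ _] head=0 tail=1 count=1
After op 2 (write(17)): arr=[6 17 _ _ _] head=0 tail=2 count=2
After op 3 (write(23)): arr=[6 17 23 _ _] head=0 tail=3 count=3
After op 4 (write(24)): arr=[6 17 23 24 _] head=0 tail=4 count=4
After op 5 (write(19)): arr=[6 17 23 24 19] head=0 tail=0 count=5
After op 6 (write(3)): arr=[3 17 23 24 19] head=1 tail=1 count=5
After op 7 (write(11)): arr=[3 11 23 24 19] head=2 tail=2 count=5
After op 8 (write(25)): arr=[3 11 25 24 19] head=3 tail=3 count=5
After op 9 (read()): arr=[3 11 25 24 19] head=4 tail=3 count=4
After op 10 (write(7)): arr=[3 11 25 7 19] head=4 tail=4 count=5
After op 11 (read()): arr=[3 11 25 7 19] head=0 tail=4 count=4
After op 12 (write(4)): arr=[3 11 25 7 4] head=0 tail=0 count=5
After op 13 (write(14)): arr=[14 11 25 7 4] head=1 tail=1 count=5

Answer: 1 1 5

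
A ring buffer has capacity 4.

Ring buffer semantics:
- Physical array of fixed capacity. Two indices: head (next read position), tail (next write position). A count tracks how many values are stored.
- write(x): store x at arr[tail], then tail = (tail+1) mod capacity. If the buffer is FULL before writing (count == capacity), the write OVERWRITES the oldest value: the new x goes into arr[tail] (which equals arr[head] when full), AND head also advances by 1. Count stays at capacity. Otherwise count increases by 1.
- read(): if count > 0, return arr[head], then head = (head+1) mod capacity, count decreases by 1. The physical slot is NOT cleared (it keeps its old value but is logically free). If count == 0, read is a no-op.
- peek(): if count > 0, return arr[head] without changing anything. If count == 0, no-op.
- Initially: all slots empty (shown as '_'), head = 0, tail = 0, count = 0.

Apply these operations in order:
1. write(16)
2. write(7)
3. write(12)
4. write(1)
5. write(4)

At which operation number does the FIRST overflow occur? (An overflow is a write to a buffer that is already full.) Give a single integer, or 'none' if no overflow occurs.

After op 1 (write(16)): arr=[16 _ _ _] head=0 tail=1 count=1
After op 2 (write(7)): arr=[16 7 _ _] head=0 tail=2 count=2
After op 3 (write(12)): arr=[16 7 12 _] head=0 tail=3 count=3
After op 4 (write(1)): arr=[16 7 12 1] head=0 tail=0 count=4
After op 5 (write(4)): arr=[4 7 12 1] head=1 tail=1 count=4

Answer: 5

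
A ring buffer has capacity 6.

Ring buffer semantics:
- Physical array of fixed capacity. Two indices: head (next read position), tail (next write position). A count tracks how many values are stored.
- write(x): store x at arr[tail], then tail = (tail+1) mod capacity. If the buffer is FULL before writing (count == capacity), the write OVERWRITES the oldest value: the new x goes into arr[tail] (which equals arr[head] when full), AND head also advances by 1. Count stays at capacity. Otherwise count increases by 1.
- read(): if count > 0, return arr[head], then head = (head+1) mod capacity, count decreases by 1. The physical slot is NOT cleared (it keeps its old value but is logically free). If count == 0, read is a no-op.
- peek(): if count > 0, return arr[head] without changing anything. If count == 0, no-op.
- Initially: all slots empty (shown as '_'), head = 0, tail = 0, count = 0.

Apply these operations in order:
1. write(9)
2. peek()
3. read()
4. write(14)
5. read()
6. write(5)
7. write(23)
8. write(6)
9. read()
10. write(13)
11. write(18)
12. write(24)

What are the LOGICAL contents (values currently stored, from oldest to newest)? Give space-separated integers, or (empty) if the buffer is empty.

Answer: 23 6 13 18 24

Derivation:
After op 1 (write(9)): arr=[9 _ _ _ _ _] head=0 tail=1 count=1
After op 2 (peek()): arr=[9 _ _ _ _ _] head=0 tail=1 count=1
After op 3 (read()): arr=[9 _ _ _ _ _] head=1 tail=1 count=0
After op 4 (write(14)): arr=[9 14 _ _ _ _] head=1 tail=2 count=1
After op 5 (read()): arr=[9 14 _ _ _ _] head=2 tail=2 count=0
After op 6 (write(5)): arr=[9 14 5 _ _ _] head=2 tail=3 count=1
After op 7 (write(23)): arr=[9 14 5 23 _ _] head=2 tail=4 count=2
After op 8 (write(6)): arr=[9 14 5 23 6 _] head=2 tail=5 count=3
After op 9 (read()): arr=[9 14 5 23 6 _] head=3 tail=5 count=2
After op 10 (write(13)): arr=[9 14 5 23 6 13] head=3 tail=0 count=3
After op 11 (write(18)): arr=[18 14 5 23 6 13] head=3 tail=1 count=4
After op 12 (write(24)): arr=[18 24 5 23 6 13] head=3 tail=2 count=5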